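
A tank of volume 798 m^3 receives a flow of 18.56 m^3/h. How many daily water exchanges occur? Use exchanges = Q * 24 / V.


Daily flow volume = 18.56 m^3/h * 24 h = 445.44 m^3/day
Exchanges = daily flow / tank volume = 445.44 / 798 = 0.558195 exchanges/day

0.558195 exchanges/day


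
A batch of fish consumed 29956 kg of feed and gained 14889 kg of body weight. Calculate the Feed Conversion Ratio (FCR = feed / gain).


FCR = feed consumed / weight gained
FCR = 29956 kg / 14889 kg = 2.01196

2.01196


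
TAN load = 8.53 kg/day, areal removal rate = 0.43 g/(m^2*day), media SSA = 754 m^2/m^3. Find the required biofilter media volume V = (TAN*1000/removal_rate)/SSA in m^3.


A = 8.53*1000 / 0.43 = 19837.209 m^2
V = 19837.209 / 754 = 26.3093

26.3093 m^3


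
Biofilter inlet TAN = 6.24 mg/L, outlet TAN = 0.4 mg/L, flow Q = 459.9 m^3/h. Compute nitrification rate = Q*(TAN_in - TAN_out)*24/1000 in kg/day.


Concentration drop: TAN_in - TAN_out = 6.24 - 0.4 = 5.84 mg/L
Hourly TAN removed = Q * dTAN = 459.9 m^3/h * 5.84 mg/L = 2685.816 g/h  (m^3/h * mg/L = g/h)
Daily TAN removed = 2685.816 * 24 = 64459.584 g/day
Convert to kg/day: 64459.584 / 1000 = 64.459584 kg/day

64.459584 kg/day


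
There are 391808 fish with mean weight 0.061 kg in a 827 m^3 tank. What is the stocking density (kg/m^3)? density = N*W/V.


Total biomass = 391808 fish * 0.061 kg = 23900.288 kg
Density = total biomass / volume = 23900.288 / 827 = 28.9 kg/m^3

28.9 kg/m^3


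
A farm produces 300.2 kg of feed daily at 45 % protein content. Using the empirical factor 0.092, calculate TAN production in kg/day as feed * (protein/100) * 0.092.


Protein in feed = 300.2 * 45/100 = 135.09 kg/day
TAN = protein * 0.092 = 135.09 * 0.092 = 12.42828 kg/day

12.42828 kg/day


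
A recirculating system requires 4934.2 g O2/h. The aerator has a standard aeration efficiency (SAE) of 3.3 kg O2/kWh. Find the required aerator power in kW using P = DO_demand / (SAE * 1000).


SAE in g O2/kWh = 3.3 * 1000 = 3300 g/kWh
P = DO_demand / SAE_g = 4934.2 / 3300 = 1.49521 kW

1.49521 kW


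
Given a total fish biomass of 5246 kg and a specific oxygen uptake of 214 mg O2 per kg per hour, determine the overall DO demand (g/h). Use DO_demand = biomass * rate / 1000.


Total O2 consumption (mg/h) = 5246 kg * 214 mg/(kg*h) = 1122644 mg/h
Convert to g/h: 1122644 / 1000 = 1122.644 g/h

1122.644 g/h


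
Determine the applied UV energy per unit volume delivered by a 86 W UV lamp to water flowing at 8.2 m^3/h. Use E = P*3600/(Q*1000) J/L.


Energy delivered per hour = 86 W * 3600 s = 309600 J/h
Volume treated per hour = 8.2 m^3/h * 1000 = 8200 L/h
dose = 309600 / 8200 = 37.7561 J/L

37.7561 J/L


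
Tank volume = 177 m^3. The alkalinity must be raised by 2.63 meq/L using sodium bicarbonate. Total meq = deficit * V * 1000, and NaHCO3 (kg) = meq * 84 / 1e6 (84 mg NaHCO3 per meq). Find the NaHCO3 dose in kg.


Tank volume in L = 177 m^3 * 1000 = 177000 L
Total meq required = 2.63 meq/L * 177000 L = 465510 meq
NaHCO3 mass = 465510 meq * 84 mg/meq / 1e6 = 39.1028 kg

39.1028 kg


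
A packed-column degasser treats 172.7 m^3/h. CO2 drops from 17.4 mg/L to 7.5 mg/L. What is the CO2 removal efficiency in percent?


CO2_out / CO2_in = 7.5 / 17.4 = 0.43103448
Fraction remaining = 0.43103448
efficiency = (1 - 0.43103448) * 100 = 56.8966 %

56.8966 %


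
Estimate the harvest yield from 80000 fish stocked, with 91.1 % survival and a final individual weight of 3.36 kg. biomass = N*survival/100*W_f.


Survivors = 80000 * 91.1/100 = 72880 fish
Harvest biomass = survivors * W_f = 72880 * 3.36 = 244876.8 kg

244876.8 kg


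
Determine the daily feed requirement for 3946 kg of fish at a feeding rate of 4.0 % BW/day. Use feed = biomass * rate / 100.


Feeding rate fraction = 4.0% / 100 = 0.04
Daily feed = 3946 kg * 0.04 = 157.84 kg/day

157.84 kg/day


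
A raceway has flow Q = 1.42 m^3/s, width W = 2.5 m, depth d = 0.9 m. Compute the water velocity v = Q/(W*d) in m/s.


Cross-sectional area = W * d = 2.5 * 0.9 = 2.25 m^2
Velocity = Q / A = 1.42 / 2.25 = 0.631111 m/s

0.631111 m/s


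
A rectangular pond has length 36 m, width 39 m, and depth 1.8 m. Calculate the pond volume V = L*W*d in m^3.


Base area = L * W = 36 * 39 = 1404 m^2
Volume = area * depth = 1404 * 1.8 = 2527.2 m^3

2527.2 m^3


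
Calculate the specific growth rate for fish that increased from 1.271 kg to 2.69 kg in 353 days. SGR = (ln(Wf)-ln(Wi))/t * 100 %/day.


ln(W_f) = ln(2.69) = 0.98954119
ln(W_i) = ln(1.271) = 0.23980399
ln(W_f) - ln(W_i) = 0.98954119 - 0.23980399 = 0.7497372
SGR = 0.7497372 / 353 * 100 = 0.21239 %/day

0.21239 %/day


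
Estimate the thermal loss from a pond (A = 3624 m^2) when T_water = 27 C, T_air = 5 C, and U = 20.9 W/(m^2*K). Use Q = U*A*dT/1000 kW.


Temperature difference dT = 27 - 5 = 22 K
Heat loss (W) = U * A * dT = 20.9 * 3624 * 22 = 1666315.2 W
Convert to kW: 1666315.2 / 1000 = 1666.3152 kW

1666.3152 kW


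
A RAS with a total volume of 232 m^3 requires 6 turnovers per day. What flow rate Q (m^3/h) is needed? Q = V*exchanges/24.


Daily recirculation volume = 232 m^3 * 6 = 1392 m^3/day
Flow rate Q = daily volume / 24 h = 1392 / 24 = 58 m^3/h

58 m^3/h


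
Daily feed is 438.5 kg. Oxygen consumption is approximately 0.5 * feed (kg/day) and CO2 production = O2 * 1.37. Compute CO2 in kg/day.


O2 = 438.5 * 0.5 = 219.25
CO2 = 219.25 * 1.37 = 300.3725

300.3725 kg/day


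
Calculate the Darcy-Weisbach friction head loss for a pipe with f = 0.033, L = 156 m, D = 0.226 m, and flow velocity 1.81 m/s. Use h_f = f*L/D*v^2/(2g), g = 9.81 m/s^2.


v^2 = 1.81^2 = 3.2761 m^2/s^2
L/D = 156/0.226 = 690.26549
h_f = f*(L/D)*v^2/(2g) = 0.033 * 690.26549 * 3.2761 / 19.62 = 3.80354 m

3.80354 m


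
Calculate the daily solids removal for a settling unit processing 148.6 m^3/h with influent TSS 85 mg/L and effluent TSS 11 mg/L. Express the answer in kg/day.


Concentration drop: TSS_in - TSS_out = 85 - 11 = 74 mg/L
Hourly solids removed = Q * dTSS = 148.6 m^3/h * 74 mg/L = 10996.4 g/h  (m^3/h * mg/L = g/h)
Daily solids removed = 10996.4 * 24 = 263913.6 g/day
Convert g to kg: 263913.6 / 1000 = 263.9136 kg/day

263.9136 kg/day


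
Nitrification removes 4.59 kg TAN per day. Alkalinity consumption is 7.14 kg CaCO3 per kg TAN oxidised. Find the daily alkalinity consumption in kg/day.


Alkalinity factor: 7.14 kg CaCO3 consumed per kg TAN nitrified
alk = 4.59 kg TAN * 7.14 = 32.7726 kg CaCO3/day

32.7726 kg CaCO3/day


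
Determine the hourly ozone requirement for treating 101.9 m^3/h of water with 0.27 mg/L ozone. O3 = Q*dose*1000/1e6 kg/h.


O3 demand (mg/h) = Q * dose * 1000 = 101.9 * 0.27 * 1000 = 27513 mg/h
Convert mg to kg: 27513 / 1e6 = 0.027513 kg/h

0.027513 kg/h


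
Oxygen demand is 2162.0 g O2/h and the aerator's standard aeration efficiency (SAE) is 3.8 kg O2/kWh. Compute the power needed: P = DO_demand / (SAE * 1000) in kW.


SAE in g O2/kWh = 3.8 * 1000 = 3800 g/kWh
P = DO_demand / SAE_g = 2162.0 / 3800 = 0.568947 kW

0.568947 kW


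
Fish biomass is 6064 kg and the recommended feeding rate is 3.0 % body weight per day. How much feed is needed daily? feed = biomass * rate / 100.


Feeding rate fraction = 3.0% / 100 = 0.03
Daily feed = 6064 kg * 0.03 = 181.92 kg/day

181.92 kg/day


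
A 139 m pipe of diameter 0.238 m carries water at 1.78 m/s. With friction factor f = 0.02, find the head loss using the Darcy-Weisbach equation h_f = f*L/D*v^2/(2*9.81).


v^2 = 1.78^2 = 3.1684 m^2/s^2
L/D = 139/0.238 = 584.03361
h_f = f*(L/D)*v^2/(2g) = 0.02 * 584.03361 * 3.1684 / 19.62 = 1.88629 m

1.88629 m


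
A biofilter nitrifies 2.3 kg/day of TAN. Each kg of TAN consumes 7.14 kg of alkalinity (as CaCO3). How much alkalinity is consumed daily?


Alkalinity factor: 7.14 kg CaCO3 consumed per kg TAN nitrified
alk = 2.3 kg TAN * 7.14 = 16.422 kg CaCO3/day

16.422 kg CaCO3/day


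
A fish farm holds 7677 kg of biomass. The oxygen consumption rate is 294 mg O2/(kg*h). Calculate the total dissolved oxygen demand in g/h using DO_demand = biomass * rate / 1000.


Total O2 consumption (mg/h) = 7677 kg * 294 mg/(kg*h) = 2257038 mg/h
Convert to g/h: 2257038 / 1000 = 2257.038 g/h

2257.038 g/h


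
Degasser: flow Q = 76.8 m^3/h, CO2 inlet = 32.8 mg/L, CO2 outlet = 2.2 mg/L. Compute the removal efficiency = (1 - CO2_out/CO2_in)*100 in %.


CO2_out / CO2_in = 2.2 / 32.8 = 0.067073171
Fraction remaining = 0.067073171
efficiency = (1 - 0.067073171) * 100 = 93.2927 %

93.2927 %


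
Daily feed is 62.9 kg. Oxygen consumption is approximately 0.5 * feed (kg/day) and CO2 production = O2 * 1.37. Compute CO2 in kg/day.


O2 = 62.9 * 0.5 = 31.45
CO2 = 31.45 * 1.37 = 43.0865

43.0865 kg/day


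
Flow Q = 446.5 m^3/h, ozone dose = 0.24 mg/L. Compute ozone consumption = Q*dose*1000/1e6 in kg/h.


O3 demand (mg/h) = Q * dose * 1000 = 446.5 * 0.24 * 1000 = 107160 mg/h
Convert mg to kg: 107160 / 1e6 = 0.10716 kg/h

0.10716 kg/h


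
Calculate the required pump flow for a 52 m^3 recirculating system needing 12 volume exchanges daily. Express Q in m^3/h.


Daily recirculation volume = 52 m^3 * 12 = 624 m^3/day
Flow rate Q = daily volume / 24 h = 624 / 24 = 26 m^3/h

26 m^3/h


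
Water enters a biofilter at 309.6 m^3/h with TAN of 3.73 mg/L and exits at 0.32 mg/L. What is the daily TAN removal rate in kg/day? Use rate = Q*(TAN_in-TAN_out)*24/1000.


Concentration drop: TAN_in - TAN_out = 3.73 - 0.32 = 3.41 mg/L
Hourly TAN removed = Q * dTAN = 309.6 m^3/h * 3.41 mg/L = 1055.736 g/h  (m^3/h * mg/L = g/h)
Daily TAN removed = 1055.736 * 24 = 25337.664 g/day
Convert to kg/day: 25337.664 / 1000 = 25.337664 kg/day

25.337664 kg/day


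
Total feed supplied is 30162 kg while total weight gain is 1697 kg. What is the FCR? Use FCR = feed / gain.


FCR = feed consumed / weight gained
FCR = 30162 kg / 1697 kg = 17.7737

17.7737


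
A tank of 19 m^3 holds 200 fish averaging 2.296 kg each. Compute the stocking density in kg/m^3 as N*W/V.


Total biomass = 200 fish * 2.296 kg = 459.2 kg
Density = total biomass / volume = 459.2 / 19 = 24.1684 kg/m^3

24.1684 kg/m^3


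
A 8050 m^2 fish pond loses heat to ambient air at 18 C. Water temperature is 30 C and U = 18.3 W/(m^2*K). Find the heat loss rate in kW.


Temperature difference dT = 30 - 18 = 12 K
Heat loss (W) = U * A * dT = 18.3 * 8050 * 12 = 1767780 W
Convert to kW: 1767780 / 1000 = 1767.78 kW

1767.78 kW


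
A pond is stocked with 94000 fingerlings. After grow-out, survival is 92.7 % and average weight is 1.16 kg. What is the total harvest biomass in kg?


Survivors = 94000 * 92.7/100 = 87138 fish
Harvest biomass = survivors * W_f = 87138 * 1.16 = 101080.08 kg

101080.08 kg


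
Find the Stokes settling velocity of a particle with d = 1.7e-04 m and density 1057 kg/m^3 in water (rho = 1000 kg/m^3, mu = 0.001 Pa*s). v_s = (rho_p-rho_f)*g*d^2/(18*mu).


Density difference: rho_p - rho_f = 1057 - 1000 = 57 kg/m^3
d^2 = (1.7e-04)^2 = 2.89e-08 m^2
Numerator = (rho_p - rho_f) * g * d^2 = 57 * 9.81 * 2.89e-08 = 1.6160013e-05
Denominator = 18 * mu = 18 * 0.001 = 0.018
v_s = 1.6160013e-05 / 0.018 = 8.97778e-04 m/s
Check: Re = rho_f * v_s * d / mu = 1000 * 8.97778e-04 * 1.7e-04 / 0.001 = 0.153 < 1, so Stokes' law applies.

8.97778e-04 m/s


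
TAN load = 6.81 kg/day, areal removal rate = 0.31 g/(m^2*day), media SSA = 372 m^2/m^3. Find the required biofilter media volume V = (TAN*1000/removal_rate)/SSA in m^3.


A = 6.81*1000 / 0.31 = 21967.742 m^2
V = 21967.742 / 372 = 59.0531

59.0531 m^3


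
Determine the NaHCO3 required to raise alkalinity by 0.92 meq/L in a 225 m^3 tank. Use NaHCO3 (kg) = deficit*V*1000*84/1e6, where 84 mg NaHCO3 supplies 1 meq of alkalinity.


Tank volume in L = 225 m^3 * 1000 = 225000 L
Total meq required = 0.92 meq/L * 225000 L = 207000 meq
NaHCO3 mass = 207000 meq * 84 mg/meq / 1e6 = 17.388 kg

17.388 kg


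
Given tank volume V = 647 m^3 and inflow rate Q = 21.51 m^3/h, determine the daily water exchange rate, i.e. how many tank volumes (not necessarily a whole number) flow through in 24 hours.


Daily flow volume = 21.51 m^3/h * 24 h = 516.24 m^3/day
Exchanges = daily flow / tank volume = 516.24 / 647 = 0.797898 exchanges/day

0.797898 exchanges/day


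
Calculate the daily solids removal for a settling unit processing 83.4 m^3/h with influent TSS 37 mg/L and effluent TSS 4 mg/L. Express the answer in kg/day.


Concentration drop: TSS_in - TSS_out = 37 - 4 = 33 mg/L
Hourly solids removed = Q * dTSS = 83.4 m^3/h * 33 mg/L = 2752.2 g/h  (m^3/h * mg/L = g/h)
Daily solids removed = 2752.2 * 24 = 66052.8 g/day
Convert g to kg: 66052.8 / 1000 = 66.0528 kg/day

66.0528 kg/day


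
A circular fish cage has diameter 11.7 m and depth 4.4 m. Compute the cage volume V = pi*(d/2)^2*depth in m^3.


r = d/2 = 11.7/2 = 5.85 m
Base area = pi*r^2 = pi*5.85^2 = 107.51315 m^2
Volume = 107.51315 * 4.4 = 473.058 m^3

473.058 m^3


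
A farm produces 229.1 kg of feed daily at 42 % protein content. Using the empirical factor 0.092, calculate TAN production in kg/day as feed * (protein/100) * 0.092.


Protein in feed = 229.1 * 42/100 = 96.222 kg/day
TAN = protein * 0.092 = 96.222 * 0.092 = 8.852424 kg/day

8.852424 kg/day


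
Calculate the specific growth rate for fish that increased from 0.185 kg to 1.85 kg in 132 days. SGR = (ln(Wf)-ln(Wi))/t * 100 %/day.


ln(W_f) = ln(1.85) = 0.61518564
ln(W_i) = ln(0.185) = -1.6873995
ln(W_f) - ln(W_i) = 0.61518564 - -1.6873995 = 2.3025851
SGR = 2.3025851 / 132 * 100 = 1.74438 %/day

1.74438 %/day


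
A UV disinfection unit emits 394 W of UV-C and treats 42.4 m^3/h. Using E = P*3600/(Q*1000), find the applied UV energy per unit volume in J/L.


Energy delivered per hour = 394 W * 3600 s = 1418400 J/h
Volume treated per hour = 42.4 m^3/h * 1000 = 42400 L/h
dose = 1418400 / 42400 = 33.4528 J/L

33.4528 J/L


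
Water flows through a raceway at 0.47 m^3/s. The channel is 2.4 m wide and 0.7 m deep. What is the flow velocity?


Cross-sectional area = W * d = 2.4 * 0.7 = 1.68 m^2
Velocity = Q / A = 0.47 / 1.68 = 0.279762 m/s

0.279762 m/s


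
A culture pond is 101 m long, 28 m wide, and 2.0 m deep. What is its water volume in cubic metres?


Base area = L * W = 101 * 28 = 2828 m^2
Volume = area * depth = 2828 * 2.0 = 5656 m^3

5656 m^3


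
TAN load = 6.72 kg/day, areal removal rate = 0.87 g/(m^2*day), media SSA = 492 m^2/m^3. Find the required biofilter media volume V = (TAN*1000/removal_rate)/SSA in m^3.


A = 6.72*1000 / 0.87 = 7724.1379 m^2
V = 7724.1379 / 492 = 15.6995

15.6995 m^3


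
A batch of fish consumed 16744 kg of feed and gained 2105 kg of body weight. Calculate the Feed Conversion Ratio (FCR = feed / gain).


FCR = feed consumed / weight gained
FCR = 16744 kg / 2105 kg = 7.95439

7.95439


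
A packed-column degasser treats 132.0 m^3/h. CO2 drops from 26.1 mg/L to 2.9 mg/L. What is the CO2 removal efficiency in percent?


CO2_out / CO2_in = 2.9 / 26.1 = 0.11111111
Fraction remaining = 0.11111111
efficiency = (1 - 0.11111111) * 100 = 88.8889 %

88.8889 %


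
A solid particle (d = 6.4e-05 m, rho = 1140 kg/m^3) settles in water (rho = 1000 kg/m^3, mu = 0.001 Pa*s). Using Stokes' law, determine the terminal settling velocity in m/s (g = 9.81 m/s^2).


Density difference: rho_p - rho_f = 1140 - 1000 = 140 kg/m^3
d^2 = (6.4e-05)^2 = 4.096e-09 m^2
Numerator = (rho_p - rho_f) * g * d^2 = 140 * 9.81 * 4.096e-09 = 5.6254464e-06
Denominator = 18 * mu = 18 * 0.001 = 0.018
v_s = 5.6254464e-06 / 0.018 = 3.12525e-04 m/s
Check: Re = rho_f * v_s * d / mu = 1000 * 3.12525e-04 * 6.4e-05 / 0.001 = 0.02 < 1, so Stokes' law applies.

3.12525e-04 m/s


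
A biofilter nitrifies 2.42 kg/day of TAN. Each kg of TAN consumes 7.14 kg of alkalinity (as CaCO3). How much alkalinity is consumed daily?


Alkalinity factor: 7.14 kg CaCO3 consumed per kg TAN nitrified
alk = 2.42 kg TAN * 7.14 = 17.2788 kg CaCO3/day

17.2788 kg CaCO3/day


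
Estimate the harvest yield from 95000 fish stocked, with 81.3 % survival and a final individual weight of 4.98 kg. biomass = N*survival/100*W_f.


Survivors = 95000 * 81.3/100 = 77235 fish
Harvest biomass = survivors * W_f = 77235 * 4.98 = 384630.3 kg

384630.3 kg


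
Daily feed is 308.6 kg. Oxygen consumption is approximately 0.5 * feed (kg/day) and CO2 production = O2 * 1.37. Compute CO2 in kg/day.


O2 = 308.6 * 0.5 = 154.3
CO2 = 154.3 * 1.37 = 211.391

211.391 kg/day


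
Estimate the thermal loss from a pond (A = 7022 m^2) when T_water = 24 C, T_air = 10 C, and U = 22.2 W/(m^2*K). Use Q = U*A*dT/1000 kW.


Temperature difference dT = 24 - 10 = 14 K
Heat loss (W) = U * A * dT = 22.2 * 7022 * 14 = 2182437.6 W
Convert to kW: 2182437.6 / 1000 = 2182.4376 kW

2182.4376 kW


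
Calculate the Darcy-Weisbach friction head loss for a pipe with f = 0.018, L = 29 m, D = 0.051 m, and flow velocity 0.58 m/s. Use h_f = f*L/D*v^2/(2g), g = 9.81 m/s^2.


v^2 = 0.58^2 = 0.3364 m^2/s^2
L/D = 29/0.051 = 568.62745
h_f = f*(L/D)*v^2/(2g) = 0.018 * 568.62745 * 0.3364 / 19.62 = 0.175492 m

0.175492 m


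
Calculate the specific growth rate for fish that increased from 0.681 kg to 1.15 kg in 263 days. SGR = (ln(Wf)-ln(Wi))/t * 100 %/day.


ln(W_f) = ln(1.15) = 0.13976194
ln(W_i) = ln(0.681) = -0.38419297
ln(W_f) - ln(W_i) = 0.13976194 - -0.38419297 = 0.52395491
SGR = 0.52395491 / 263 * 100 = 0.199222 %/day

0.199222 %/day


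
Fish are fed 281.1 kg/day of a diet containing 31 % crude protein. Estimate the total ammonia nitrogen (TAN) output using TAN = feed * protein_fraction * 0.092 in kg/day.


Protein in feed = 281.1 * 31/100 = 87.141 kg/day
TAN = protein * 0.092 = 87.141 * 0.092 = 8.016972 kg/day

8.016972 kg/day


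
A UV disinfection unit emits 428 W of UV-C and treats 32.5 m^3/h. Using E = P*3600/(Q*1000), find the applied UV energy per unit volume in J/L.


Energy delivered per hour = 428 W * 3600 s = 1540800 J/h
Volume treated per hour = 32.5 m^3/h * 1000 = 32500 L/h
dose = 1540800 / 32500 = 47.4092 J/L

47.4092 J/L


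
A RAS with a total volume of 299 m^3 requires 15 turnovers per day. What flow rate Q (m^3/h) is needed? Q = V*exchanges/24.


Daily recirculation volume = 299 m^3 * 15 = 4485 m^3/day
Flow rate Q = daily volume / 24 h = 4485 / 24 = 186.875 m^3/h

186.875 m^3/h


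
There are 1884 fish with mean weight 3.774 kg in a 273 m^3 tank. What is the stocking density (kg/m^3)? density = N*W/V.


Total biomass = 1884 fish * 3.774 kg = 7110.216 kg
Density = total biomass / volume = 7110.216 / 273 = 26.0447 kg/m^3

26.0447 kg/m^3


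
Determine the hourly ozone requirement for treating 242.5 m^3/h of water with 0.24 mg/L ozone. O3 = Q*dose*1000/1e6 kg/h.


O3 demand (mg/h) = Q * dose * 1000 = 242.5 * 0.24 * 1000 = 58200 mg/h
Convert mg to kg: 58200 / 1e6 = 0.0582 kg/h

0.0582 kg/h


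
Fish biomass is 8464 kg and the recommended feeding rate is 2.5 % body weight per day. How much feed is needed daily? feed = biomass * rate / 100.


Feeding rate fraction = 2.5% / 100 = 0.025
Daily feed = 8464 kg * 0.025 = 211.6 kg/day

211.6 kg/day


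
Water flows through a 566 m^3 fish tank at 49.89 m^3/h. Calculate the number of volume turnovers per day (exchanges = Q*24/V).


Daily flow volume = 49.89 m^3/h * 24 h = 1197.36 m^3/day
Exchanges = daily flow / tank volume = 1197.36 / 566 = 2.11548 exchanges/day

2.11548 exchanges/day


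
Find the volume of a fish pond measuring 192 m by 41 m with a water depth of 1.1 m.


Base area = L * W = 192 * 41 = 7872 m^2
Volume = area * depth = 7872 * 1.1 = 8659.2 m^3

8659.2 m^3


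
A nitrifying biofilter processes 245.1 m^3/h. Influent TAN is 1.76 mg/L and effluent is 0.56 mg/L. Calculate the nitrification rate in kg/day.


Concentration drop: TAN_in - TAN_out = 1.76 - 0.56 = 1.2 mg/L
Hourly TAN removed = Q * dTAN = 245.1 m^3/h * 1.2 mg/L = 294.12 g/h  (m^3/h * mg/L = g/h)
Daily TAN removed = 294.12 * 24 = 7058.88 g/day
Convert to kg/day: 7058.88 / 1000 = 7.05888 kg/day

7.05888 kg/day


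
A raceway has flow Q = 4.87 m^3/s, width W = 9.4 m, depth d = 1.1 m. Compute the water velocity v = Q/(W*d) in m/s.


Cross-sectional area = W * d = 9.4 * 1.1 = 10.34 m^2
Velocity = Q / A = 4.87 / 10.34 = 0.470986 m/s

0.470986 m/s


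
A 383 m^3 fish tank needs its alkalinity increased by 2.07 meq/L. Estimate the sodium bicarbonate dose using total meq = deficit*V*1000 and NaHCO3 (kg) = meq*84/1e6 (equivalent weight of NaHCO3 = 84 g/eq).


Tank volume in L = 383 m^3 * 1000 = 383000 L
Total meq required = 2.07 meq/L * 383000 L = 792810 meq
NaHCO3 mass = 792810 meq * 84 mg/meq / 1e6 = 66.596 kg

66.596 kg


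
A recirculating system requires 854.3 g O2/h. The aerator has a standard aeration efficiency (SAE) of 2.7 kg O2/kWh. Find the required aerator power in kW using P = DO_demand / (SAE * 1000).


SAE in g O2/kWh = 2.7 * 1000 = 2700 g/kWh
P = DO_demand / SAE_g = 854.3 / 2700 = 0.316407 kW

0.316407 kW


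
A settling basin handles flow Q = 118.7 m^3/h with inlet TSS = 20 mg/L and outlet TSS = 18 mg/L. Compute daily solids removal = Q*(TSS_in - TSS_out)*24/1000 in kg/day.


Concentration drop: TSS_in - TSS_out = 20 - 18 = 2 mg/L
Hourly solids removed = Q * dTSS = 118.7 m^3/h * 2 mg/L = 237.4 g/h  (m^3/h * mg/L = g/h)
Daily solids removed = 237.4 * 24 = 5697.6 g/day
Convert g to kg: 5697.6 / 1000 = 5.6976 kg/day

5.6976 kg/day


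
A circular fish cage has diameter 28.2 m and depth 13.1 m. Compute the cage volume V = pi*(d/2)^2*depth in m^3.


r = d/2 = 28.2/2 = 14.1 m
Base area = pi*r^2 = pi*14.1^2 = 624.58004 m^2
Volume = 624.58004 * 13.1 = 8182 m^3

8182 m^3


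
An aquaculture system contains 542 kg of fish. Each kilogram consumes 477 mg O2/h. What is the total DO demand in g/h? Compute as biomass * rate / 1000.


Total O2 consumption (mg/h) = 542 kg * 477 mg/(kg*h) = 258534 mg/h
Convert to g/h: 258534 / 1000 = 258.534 g/h

258.534 g/h


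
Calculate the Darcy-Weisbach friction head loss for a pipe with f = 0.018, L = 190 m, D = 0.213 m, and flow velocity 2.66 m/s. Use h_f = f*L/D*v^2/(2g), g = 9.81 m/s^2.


v^2 = 2.66^2 = 7.0756 m^2/s^2
L/D = 190/0.213 = 892.01878
h_f = f*(L/D)*v^2/(2g) = 0.018 * 892.01878 * 7.0756 / 19.62 = 5.79043 m

5.79043 m


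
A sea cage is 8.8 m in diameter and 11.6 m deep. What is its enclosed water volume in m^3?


r = d/2 = 8.8/2 = 4.4 m
Base area = pi*r^2 = pi*4.4^2 = 60.821234 m^2
Volume = 60.821234 * 11.6 = 705.526 m^3

705.526 m^3


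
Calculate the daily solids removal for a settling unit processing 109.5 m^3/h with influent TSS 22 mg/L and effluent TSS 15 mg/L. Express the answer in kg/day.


Concentration drop: TSS_in - TSS_out = 22 - 15 = 7 mg/L
Hourly solids removed = Q * dTSS = 109.5 m^3/h * 7 mg/L = 766.5 g/h  (m^3/h * mg/L = g/h)
Daily solids removed = 766.5 * 24 = 18396 g/day
Convert g to kg: 18396 / 1000 = 18.396 kg/day

18.396 kg/day


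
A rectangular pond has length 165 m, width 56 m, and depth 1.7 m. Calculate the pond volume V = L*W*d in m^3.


Base area = L * W = 165 * 56 = 9240 m^2
Volume = area * depth = 9240 * 1.7 = 15708 m^3

15708 m^3


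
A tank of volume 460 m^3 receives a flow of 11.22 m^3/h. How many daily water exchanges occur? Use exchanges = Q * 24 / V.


Daily flow volume = 11.22 m^3/h * 24 h = 269.28 m^3/day
Exchanges = daily flow / tank volume = 269.28 / 460 = 0.585391 exchanges/day

0.585391 exchanges/day


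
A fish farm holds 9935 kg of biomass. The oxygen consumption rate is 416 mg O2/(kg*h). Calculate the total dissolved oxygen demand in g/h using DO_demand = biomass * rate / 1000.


Total O2 consumption (mg/h) = 9935 kg * 416 mg/(kg*h) = 4132960 mg/h
Convert to g/h: 4132960 / 1000 = 4132.96 g/h

4132.96 g/h


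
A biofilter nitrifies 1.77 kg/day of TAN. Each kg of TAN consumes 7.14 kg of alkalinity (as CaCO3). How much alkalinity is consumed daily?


Alkalinity factor: 7.14 kg CaCO3 consumed per kg TAN nitrified
alk = 1.77 kg TAN * 7.14 = 12.6378 kg CaCO3/day

12.6378 kg CaCO3/day


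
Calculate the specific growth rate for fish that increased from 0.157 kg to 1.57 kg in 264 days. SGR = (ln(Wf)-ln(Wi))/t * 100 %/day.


ln(W_f) = ln(1.57) = 0.45107562
ln(W_i) = ln(0.157) = -1.8515095
ln(W_f) - ln(W_i) = 0.45107562 - -1.8515095 = 2.3025851
SGR = 2.3025851 / 264 * 100 = 0.872191 %/day

0.872191 %/day


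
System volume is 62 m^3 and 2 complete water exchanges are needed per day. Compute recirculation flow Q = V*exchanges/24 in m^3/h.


Daily recirculation volume = 62 m^3 * 2 = 124 m^3/day
Flow rate Q = daily volume / 24 h = 124 / 24 = 5.16667 m^3/h

5.16667 m^3/h


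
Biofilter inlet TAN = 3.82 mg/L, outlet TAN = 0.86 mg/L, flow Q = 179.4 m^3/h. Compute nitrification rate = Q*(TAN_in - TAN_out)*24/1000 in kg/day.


Concentration drop: TAN_in - TAN_out = 3.82 - 0.86 = 2.96 mg/L
Hourly TAN removed = Q * dTAN = 179.4 m^3/h * 2.96 mg/L = 531.024 g/h  (m^3/h * mg/L = g/h)
Daily TAN removed = 531.024 * 24 = 12744.576 g/day
Convert to kg/day: 12744.576 / 1000 = 12.744576 kg/day

12.744576 kg/day


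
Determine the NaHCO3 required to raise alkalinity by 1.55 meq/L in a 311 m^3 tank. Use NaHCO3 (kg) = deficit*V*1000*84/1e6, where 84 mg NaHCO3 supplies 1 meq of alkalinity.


Tank volume in L = 311 m^3 * 1000 = 311000 L
Total meq required = 1.55 meq/L * 311000 L = 482050 meq
NaHCO3 mass = 482050 meq * 84 mg/meq / 1e6 = 40.4922 kg

40.4922 kg


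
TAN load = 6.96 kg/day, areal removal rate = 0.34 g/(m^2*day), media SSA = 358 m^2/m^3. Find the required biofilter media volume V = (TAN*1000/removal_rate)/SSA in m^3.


A = 6.96*1000 / 0.34 = 20470.588 m^2
V = 20470.588 / 358 = 57.1804

57.1804 m^3


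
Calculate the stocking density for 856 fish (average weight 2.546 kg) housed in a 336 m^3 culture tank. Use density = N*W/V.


Total biomass = 856 fish * 2.546 kg = 2179.376 kg
Density = total biomass / volume = 2179.376 / 336 = 6.48624 kg/m^3

6.48624 kg/m^3


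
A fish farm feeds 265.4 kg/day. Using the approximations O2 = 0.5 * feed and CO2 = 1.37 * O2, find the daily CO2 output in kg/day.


O2 = 265.4 * 0.5 = 132.7
CO2 = 132.7 * 1.37 = 181.799

181.799 kg/day


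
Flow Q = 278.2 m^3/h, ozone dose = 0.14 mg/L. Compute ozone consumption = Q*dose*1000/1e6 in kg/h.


O3 demand (mg/h) = Q * dose * 1000 = 278.2 * 0.14 * 1000 = 38948 mg/h
Convert mg to kg: 38948 / 1e6 = 0.038948 kg/h

0.038948 kg/h


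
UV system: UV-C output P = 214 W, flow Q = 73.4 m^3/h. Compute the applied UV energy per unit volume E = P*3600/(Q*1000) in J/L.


Energy delivered per hour = 214 W * 3600 s = 770400 J/h
Volume treated per hour = 73.4 m^3/h * 1000 = 73400 L/h
dose = 770400 / 73400 = 10.4959 J/L

10.4959 J/L


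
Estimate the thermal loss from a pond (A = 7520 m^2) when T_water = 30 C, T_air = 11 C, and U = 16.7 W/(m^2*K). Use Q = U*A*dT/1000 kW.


Temperature difference dT = 30 - 11 = 19 K
Heat loss (W) = U * A * dT = 16.7 * 7520 * 19 = 2386096 W
Convert to kW: 2386096 / 1000 = 2386.096 kW

2386.096 kW


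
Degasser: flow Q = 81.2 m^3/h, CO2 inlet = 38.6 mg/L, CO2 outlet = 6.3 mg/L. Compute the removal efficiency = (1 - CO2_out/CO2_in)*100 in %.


CO2_out / CO2_in = 6.3 / 38.6 = 0.16321244
Fraction remaining = 0.16321244
efficiency = (1 - 0.16321244) * 100 = 83.6788 %

83.6788 %


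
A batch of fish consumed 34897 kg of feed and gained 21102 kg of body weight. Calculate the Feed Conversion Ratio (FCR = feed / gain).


FCR = feed consumed / weight gained
FCR = 34897 kg / 21102 kg = 1.65373

1.65373


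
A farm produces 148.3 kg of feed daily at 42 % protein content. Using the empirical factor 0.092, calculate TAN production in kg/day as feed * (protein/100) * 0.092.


Protein in feed = 148.3 * 42/100 = 62.286 kg/day
TAN = protein * 0.092 = 62.286 * 0.092 = 5.730312 kg/day

5.730312 kg/day


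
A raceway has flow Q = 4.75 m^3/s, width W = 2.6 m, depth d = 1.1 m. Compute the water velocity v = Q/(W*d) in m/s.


Cross-sectional area = W * d = 2.6 * 1.1 = 2.86 m^2
Velocity = Q / A = 4.75 / 2.86 = 1.66084 m/s

1.66084 m/s


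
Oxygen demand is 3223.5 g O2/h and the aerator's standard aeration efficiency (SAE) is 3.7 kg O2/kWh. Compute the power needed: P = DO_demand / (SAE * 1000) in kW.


SAE in g O2/kWh = 3.7 * 1000 = 3700 g/kWh
P = DO_demand / SAE_g = 3223.5 / 3700 = 0.871216 kW

0.871216 kW


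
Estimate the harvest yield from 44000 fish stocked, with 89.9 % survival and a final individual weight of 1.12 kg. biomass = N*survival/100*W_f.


Survivors = 44000 * 89.9/100 = 39556 fish
Harvest biomass = survivors * W_f = 39556 * 1.12 = 44302.72 kg

44302.72 kg


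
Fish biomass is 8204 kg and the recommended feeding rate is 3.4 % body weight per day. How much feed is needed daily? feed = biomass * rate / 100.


Feeding rate fraction = 3.4% / 100 = 0.034
Daily feed = 8204 kg * 0.034 = 278.936 kg/day

278.936 kg/day


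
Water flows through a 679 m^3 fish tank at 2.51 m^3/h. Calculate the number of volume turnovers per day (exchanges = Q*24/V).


Daily flow volume = 2.51 m^3/h * 24 h = 60.24 m^3/day
Exchanges = daily flow / tank volume = 60.24 / 679 = 0.0887187 exchanges/day

0.0887187 exchanges/day


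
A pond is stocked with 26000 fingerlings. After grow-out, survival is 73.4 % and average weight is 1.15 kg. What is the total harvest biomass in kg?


Survivors = 26000 * 73.4/100 = 19084 fish
Harvest biomass = survivors * W_f = 19084 * 1.15 = 21946.6 kg

21946.6 kg


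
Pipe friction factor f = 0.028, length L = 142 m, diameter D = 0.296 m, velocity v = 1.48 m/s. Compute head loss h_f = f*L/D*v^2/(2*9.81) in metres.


v^2 = 1.48^2 = 2.1904 m^2/s^2
L/D = 142/0.296 = 479.72973
h_f = f*(L/D)*v^2/(2g) = 0.028 * 479.72973 * 2.1904 / 19.62 = 1.49961 m

1.49961 m


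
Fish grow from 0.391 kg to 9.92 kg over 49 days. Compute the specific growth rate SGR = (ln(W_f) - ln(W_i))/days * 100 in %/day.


ln(W_f) = ln(9.92) = 2.2945529
ln(W_i) = ln(0.391) = -0.93904772
ln(W_f) - ln(W_i) = 2.2945529 - -0.93904772 = 3.2336006
SGR = 3.2336006 / 49 * 100 = 6.59918 %/day

6.59918 %/day


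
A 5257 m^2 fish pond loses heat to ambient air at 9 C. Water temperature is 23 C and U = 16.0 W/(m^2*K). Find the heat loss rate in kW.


Temperature difference dT = 23 - 9 = 14 K
Heat loss (W) = U * A * dT = 16.0 * 5257 * 14 = 1177568 W
Convert to kW: 1177568 / 1000 = 1177.568 kW

1177.568 kW


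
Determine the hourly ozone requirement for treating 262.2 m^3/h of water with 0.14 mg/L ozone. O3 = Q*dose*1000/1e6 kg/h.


O3 demand (mg/h) = Q * dose * 1000 = 262.2 * 0.14 * 1000 = 36708 mg/h
Convert mg to kg: 36708 / 1e6 = 0.036708 kg/h

0.036708 kg/h


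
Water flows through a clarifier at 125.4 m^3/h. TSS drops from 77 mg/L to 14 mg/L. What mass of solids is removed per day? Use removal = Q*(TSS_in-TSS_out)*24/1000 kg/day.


Concentration drop: TSS_in - TSS_out = 77 - 14 = 63 mg/L
Hourly solids removed = Q * dTSS = 125.4 m^3/h * 63 mg/L = 7900.2 g/h  (m^3/h * mg/L = g/h)
Daily solids removed = 7900.2 * 24 = 189604.8 g/day
Convert g to kg: 189604.8 / 1000 = 189.6048 kg/day

189.6048 kg/day


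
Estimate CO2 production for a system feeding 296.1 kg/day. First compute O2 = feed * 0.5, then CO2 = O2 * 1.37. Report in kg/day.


O2 = 296.1 * 0.5 = 148.05
CO2 = 148.05 * 1.37 = 202.8285

202.8285 kg/day


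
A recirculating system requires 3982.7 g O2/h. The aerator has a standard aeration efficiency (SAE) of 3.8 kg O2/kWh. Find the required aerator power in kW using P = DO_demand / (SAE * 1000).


SAE in g O2/kWh = 3.8 * 1000 = 3800 g/kWh
P = DO_demand / SAE_g = 3982.7 / 3800 = 1.04808 kW

1.04808 kW


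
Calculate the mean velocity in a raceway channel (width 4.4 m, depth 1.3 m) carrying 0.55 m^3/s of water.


Cross-sectional area = W * d = 4.4 * 1.3 = 5.72 m^2
Velocity = Q / A = 0.55 / 5.72 = 0.0961538 m/s

0.0961538 m/s


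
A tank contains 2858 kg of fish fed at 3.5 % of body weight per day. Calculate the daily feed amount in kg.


Feeding rate fraction = 3.5% / 100 = 0.035
Daily feed = 2858 kg * 0.035 = 100.03 kg/day

100.03 kg/day


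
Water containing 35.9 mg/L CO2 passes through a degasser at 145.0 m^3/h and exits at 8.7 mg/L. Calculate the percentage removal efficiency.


CO2_out / CO2_in = 8.7 / 35.9 = 0.24233983
Fraction remaining = 0.24233983
efficiency = (1 - 0.24233983) * 100 = 75.766 %

75.766 %


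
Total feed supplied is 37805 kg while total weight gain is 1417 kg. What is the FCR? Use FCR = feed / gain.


FCR = feed consumed / weight gained
FCR = 37805 kg / 1417 kg = 26.6796

26.6796


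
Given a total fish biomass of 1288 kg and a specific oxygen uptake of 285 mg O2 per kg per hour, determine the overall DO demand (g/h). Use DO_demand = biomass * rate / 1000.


Total O2 consumption (mg/h) = 1288 kg * 285 mg/(kg*h) = 367080 mg/h
Convert to g/h: 367080 / 1000 = 367.08 g/h

367.08 g/h


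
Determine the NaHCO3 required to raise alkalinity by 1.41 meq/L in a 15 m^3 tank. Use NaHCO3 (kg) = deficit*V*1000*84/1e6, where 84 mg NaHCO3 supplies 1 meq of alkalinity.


Tank volume in L = 15 m^3 * 1000 = 15000 L
Total meq required = 1.41 meq/L * 15000 L = 21150 meq
NaHCO3 mass = 21150 meq * 84 mg/meq / 1e6 = 1.7766 kg

1.7766 kg


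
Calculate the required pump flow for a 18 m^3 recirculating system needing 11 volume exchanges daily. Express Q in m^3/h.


Daily recirculation volume = 18 m^3 * 11 = 198 m^3/day
Flow rate Q = daily volume / 24 h = 198 / 24 = 8.25 m^3/h

8.25 m^3/h


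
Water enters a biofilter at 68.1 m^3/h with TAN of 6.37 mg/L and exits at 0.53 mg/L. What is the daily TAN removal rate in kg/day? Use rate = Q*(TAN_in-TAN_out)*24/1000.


Concentration drop: TAN_in - TAN_out = 6.37 - 0.53 = 5.84 mg/L
Hourly TAN removed = Q * dTAN = 68.1 m^3/h * 5.84 mg/L = 397.704 g/h  (m^3/h * mg/L = g/h)
Daily TAN removed = 397.704 * 24 = 9544.896 g/day
Convert to kg/day: 9544.896 / 1000 = 9.544896 kg/day

9.544896 kg/day


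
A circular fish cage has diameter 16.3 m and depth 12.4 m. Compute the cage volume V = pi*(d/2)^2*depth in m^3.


r = d/2 = 16.3/2 = 8.15 m
Base area = pi*r^2 = pi*8.15^2 = 208.67244 m^2
Volume = 208.67244 * 12.4 = 2587.54 m^3

2587.54 m^3


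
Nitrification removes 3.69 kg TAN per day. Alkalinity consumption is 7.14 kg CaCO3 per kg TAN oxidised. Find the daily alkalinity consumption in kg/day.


Alkalinity factor: 7.14 kg CaCO3 consumed per kg TAN nitrified
alk = 3.69 kg TAN * 7.14 = 26.3466 kg CaCO3/day

26.3466 kg CaCO3/day


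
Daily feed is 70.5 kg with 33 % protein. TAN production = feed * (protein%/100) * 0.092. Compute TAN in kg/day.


Protein in feed = 70.5 * 33/100 = 23.265 kg/day
TAN = protein * 0.092 = 23.265 * 0.092 = 2.14038 kg/day

2.14038 kg/day


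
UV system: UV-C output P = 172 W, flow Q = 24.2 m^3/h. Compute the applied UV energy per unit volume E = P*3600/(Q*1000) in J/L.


Energy delivered per hour = 172 W * 3600 s = 619200 J/h
Volume treated per hour = 24.2 m^3/h * 1000 = 24200 L/h
dose = 619200 / 24200 = 25.5868 J/L

25.5868 J/L


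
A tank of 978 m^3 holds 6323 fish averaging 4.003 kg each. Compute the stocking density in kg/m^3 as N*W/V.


Total biomass = 6323 fish * 4.003 kg = 25310.969 kg
Density = total biomass / volume = 25310.969 / 978 = 25.8803 kg/m^3

25.8803 kg/m^3


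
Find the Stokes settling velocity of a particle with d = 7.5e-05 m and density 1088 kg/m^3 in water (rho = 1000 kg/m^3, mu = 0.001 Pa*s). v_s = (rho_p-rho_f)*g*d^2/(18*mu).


Density difference: rho_p - rho_f = 1088 - 1000 = 88 kg/m^3
d^2 = (7.5e-05)^2 = 5.625e-09 m^2
Numerator = (rho_p - rho_f) * g * d^2 = 88 * 9.81 * 5.625e-09 = 4.85595e-06
Denominator = 18 * mu = 18 * 0.001 = 0.018
v_s = 4.85595e-06 / 0.018 = 2.69775e-04 m/s
Check: Re = rho_f * v_s * d / mu = 1000 * 2.69775e-04 * 7.5e-05 / 0.001 = 0.0202 < 1, so Stokes' law applies.

2.69775e-04 m/s


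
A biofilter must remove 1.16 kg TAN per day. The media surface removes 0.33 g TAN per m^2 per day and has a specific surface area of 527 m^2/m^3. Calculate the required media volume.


A = 1.16*1000 / 0.33 = 3515.1515 m^2
V = 3515.1515 / 527 = 6.67012

6.67012 m^3


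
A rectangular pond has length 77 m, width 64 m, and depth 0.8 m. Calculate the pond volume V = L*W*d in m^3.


Base area = L * W = 77 * 64 = 4928 m^2
Volume = area * depth = 4928 * 0.8 = 3942.4 m^3

3942.4 m^3


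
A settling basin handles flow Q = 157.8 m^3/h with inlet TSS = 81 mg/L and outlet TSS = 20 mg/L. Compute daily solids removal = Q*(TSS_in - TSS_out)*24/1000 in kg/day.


Concentration drop: TSS_in - TSS_out = 81 - 20 = 61 mg/L
Hourly solids removed = Q * dTSS = 157.8 m^3/h * 61 mg/L = 9625.8 g/h  (m^3/h * mg/L = g/h)
Daily solids removed = 9625.8 * 24 = 231019.2 g/day
Convert g to kg: 231019.2 / 1000 = 231.0192 kg/day

231.0192 kg/day


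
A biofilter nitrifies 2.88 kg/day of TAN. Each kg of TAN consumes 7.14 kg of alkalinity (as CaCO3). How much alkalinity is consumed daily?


Alkalinity factor: 7.14 kg CaCO3 consumed per kg TAN nitrified
alk = 2.88 kg TAN * 7.14 = 20.5632 kg CaCO3/day

20.5632 kg CaCO3/day


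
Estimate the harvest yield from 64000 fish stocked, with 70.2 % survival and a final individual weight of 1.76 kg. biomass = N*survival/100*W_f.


Survivors = 64000 * 70.2/100 = 44928 fish
Harvest biomass = survivors * W_f = 44928 * 1.76 = 79073.28 kg

79073.28 kg


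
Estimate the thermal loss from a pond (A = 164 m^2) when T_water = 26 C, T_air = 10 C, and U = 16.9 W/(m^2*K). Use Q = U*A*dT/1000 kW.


Temperature difference dT = 26 - 10 = 16 K
Heat loss (W) = U * A * dT = 16.9 * 164 * 16 = 44345.6 W
Convert to kW: 44345.6 / 1000 = 44.3456 kW

44.3456 kW


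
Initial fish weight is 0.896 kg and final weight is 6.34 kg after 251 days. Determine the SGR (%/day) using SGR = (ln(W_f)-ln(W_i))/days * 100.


ln(W_f) = ln(6.34) = 1.8468788
ln(W_i) = ln(0.896) = -0.10981487
ln(W_f) - ln(W_i) = 1.8468788 - -0.10981487 = 1.9566937
SGR = 1.9566937 / 251 * 100 = 0.779559 %/day

0.779559 %/day


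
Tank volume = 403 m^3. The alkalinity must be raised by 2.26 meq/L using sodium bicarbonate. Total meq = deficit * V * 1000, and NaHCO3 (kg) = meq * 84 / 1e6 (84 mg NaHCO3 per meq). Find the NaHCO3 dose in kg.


Tank volume in L = 403 m^3 * 1000 = 403000 L
Total meq required = 2.26 meq/L * 403000 L = 910780 meq
NaHCO3 mass = 910780 meq * 84 mg/meq / 1e6 = 76.5055 kg

76.5055 kg


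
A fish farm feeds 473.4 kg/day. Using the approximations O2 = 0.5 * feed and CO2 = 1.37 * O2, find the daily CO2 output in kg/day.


O2 = 473.4 * 0.5 = 236.7
CO2 = 236.7 * 1.37 = 324.279

324.279 kg/day


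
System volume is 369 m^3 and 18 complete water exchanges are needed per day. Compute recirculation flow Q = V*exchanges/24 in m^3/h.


Daily recirculation volume = 369 m^3 * 18 = 6642 m^3/day
Flow rate Q = daily volume / 24 h = 6642 / 24 = 276.75 m^3/h

276.75 m^3/h


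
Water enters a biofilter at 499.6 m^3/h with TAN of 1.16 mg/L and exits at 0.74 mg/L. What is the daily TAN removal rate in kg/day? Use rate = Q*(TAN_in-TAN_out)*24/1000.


Concentration drop: TAN_in - TAN_out = 1.16 - 0.74 = 0.42 mg/L
Hourly TAN removed = Q * dTAN = 499.6 m^3/h * 0.42 mg/L = 209.832 g/h  (m^3/h * mg/L = g/h)
Daily TAN removed = 209.832 * 24 = 5035.968 g/day
Convert to kg/day: 5035.968 / 1000 = 5.035968 kg/day

5.035968 kg/day


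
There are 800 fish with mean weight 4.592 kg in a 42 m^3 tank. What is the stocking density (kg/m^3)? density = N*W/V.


Total biomass = 800 fish * 4.592 kg = 3673.6 kg
Density = total biomass / volume = 3673.6 / 42 = 87.4667 kg/m^3

87.4667 kg/m^3


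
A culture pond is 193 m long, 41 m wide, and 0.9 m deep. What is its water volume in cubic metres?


Base area = L * W = 193 * 41 = 7913 m^2
Volume = area * depth = 7913 * 0.9 = 7121.7 m^3

7121.7 m^3


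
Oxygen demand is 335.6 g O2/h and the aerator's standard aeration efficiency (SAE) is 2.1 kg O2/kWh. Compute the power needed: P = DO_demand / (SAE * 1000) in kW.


SAE in g O2/kWh = 2.1 * 1000 = 2100 g/kWh
P = DO_demand / SAE_g = 335.6 / 2100 = 0.15981 kW

0.15981 kW
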